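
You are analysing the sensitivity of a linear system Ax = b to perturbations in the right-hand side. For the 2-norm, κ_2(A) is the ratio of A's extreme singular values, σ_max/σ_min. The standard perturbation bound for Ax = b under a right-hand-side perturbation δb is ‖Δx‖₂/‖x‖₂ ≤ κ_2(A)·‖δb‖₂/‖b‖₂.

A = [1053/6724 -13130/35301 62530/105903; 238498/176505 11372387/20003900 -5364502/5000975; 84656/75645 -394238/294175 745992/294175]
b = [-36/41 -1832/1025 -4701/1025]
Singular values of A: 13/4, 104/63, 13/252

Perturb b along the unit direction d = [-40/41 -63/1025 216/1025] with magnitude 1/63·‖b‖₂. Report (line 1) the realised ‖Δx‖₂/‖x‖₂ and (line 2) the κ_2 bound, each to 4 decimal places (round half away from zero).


from the listed singular values, σ₁ = 13/4, σ_n = 13/252
κ_2(A) = (13/4) / (13/252) = 63.0000
perturbation bound = 63.0000·1/63 = 1.0000
solve Ax = b  →  x = [-2.0432 0.3773 -0.7075]
‖b‖₂ = 5.0000 and ‖x‖₂ = 2.1949
Δx = A⁻¹·δb where δb = 1/63·5.0000·d; ‖Δx‖ = 1.5385
realised ‖Δx‖/‖x‖ = 0.7009
so the bound overstates the realised error by a factor of ≈ 1.4267 (computed from the unrounded values)

0.7009
1.0000


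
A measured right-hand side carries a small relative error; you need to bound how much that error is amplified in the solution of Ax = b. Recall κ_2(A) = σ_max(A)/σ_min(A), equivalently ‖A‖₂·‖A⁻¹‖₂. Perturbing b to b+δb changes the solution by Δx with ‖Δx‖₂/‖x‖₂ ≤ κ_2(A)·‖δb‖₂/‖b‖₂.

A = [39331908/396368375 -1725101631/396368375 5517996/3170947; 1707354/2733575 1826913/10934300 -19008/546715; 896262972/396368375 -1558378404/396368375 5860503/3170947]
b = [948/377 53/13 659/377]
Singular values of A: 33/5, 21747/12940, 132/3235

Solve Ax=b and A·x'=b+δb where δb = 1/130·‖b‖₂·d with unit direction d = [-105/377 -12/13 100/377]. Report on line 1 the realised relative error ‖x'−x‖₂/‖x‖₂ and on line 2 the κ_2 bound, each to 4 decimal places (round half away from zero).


0.0098
1.2442

largest singular value 33/5, smallest 132/3235
κ = σ_max/σ_min = (33/5)/(132/3235) = 161.7500
κ_2(A)·‖δb‖/‖b‖ = 1.2442
solve Ax = b  →  x = [11.2458 -36.4320 -90.3147]
‖b‖₂ = 5.0990 and ‖x‖₂ = 98.0332
re-solving with b+δb shifts x by Δx of norm 0.9613
realised ‖Δx‖/‖x‖ = 0.0098
so the bound overstates the realised error by a factor of ≈ 126.8908 (computed from the unrounded values)


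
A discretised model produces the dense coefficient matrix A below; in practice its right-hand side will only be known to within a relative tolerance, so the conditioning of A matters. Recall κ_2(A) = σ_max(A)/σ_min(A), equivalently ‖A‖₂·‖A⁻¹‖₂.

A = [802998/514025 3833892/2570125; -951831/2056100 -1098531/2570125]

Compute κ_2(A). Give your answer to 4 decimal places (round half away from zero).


221.5625

form AᵀA = [17956599777/6764075536 21376074069/8455094420; 21376074069/8455094420 25448797161/10568868025] with trace 1017949761/201072400 and determinant 6561/12567025
char-poly roots: 81/16 and 1296/12567025
κ = σ_max/σ_min = (9/4)/(36/3545) = 221.5625


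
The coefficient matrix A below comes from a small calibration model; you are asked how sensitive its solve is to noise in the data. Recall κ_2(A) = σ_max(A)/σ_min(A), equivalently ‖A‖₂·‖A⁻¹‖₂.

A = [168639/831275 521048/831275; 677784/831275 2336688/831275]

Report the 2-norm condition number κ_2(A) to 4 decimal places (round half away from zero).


M = AᵀA = [290202417/411075625 994431144/411075625; 994431144/411075625 3409638208/411075625]. tr(M)=5919745/657721, det(M)=2304/657721
char-poly roots: 9 and 256/657721
κ_2(A) = √(λ_max/λ_min) = √(9 / (256/657721)) = 152.0625

152.0625


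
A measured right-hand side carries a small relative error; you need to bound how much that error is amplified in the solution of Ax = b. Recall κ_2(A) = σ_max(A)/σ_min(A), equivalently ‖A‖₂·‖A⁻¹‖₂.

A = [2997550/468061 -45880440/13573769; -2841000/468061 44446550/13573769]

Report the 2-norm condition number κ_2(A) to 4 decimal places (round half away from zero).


220.2640

AᵀA = [17056587002500/219081099721 -9096605568000/219081099721; -9096605568000/219081099721 4851974532100/219081099721]; tr = 75808171400/758066089, det = 156250000/758066089
char-poly roots: 100 and 1562500/758066089
κ_2(A) = √(λ_max/λ_min) = √(100 / (1562500/758066089)) = 220.2640


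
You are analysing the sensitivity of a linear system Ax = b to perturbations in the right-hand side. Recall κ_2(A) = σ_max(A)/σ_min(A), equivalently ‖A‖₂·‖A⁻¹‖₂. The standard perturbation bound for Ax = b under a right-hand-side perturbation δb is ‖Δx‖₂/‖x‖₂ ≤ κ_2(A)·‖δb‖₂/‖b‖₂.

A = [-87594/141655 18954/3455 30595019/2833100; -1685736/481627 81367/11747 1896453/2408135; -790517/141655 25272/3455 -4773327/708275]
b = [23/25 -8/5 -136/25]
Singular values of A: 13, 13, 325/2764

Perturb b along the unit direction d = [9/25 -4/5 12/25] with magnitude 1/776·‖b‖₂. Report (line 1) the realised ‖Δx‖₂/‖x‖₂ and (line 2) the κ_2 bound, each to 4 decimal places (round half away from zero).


σ_max = 13, σ_min = 325/2764
κ = σ_max/σ_min = 13/(325/2764) = 110.5600
bound on ‖Δx‖/‖x‖: κ·ε = 110.5600·1/776 = 0.1425
solve Ax = b  →  x = [7.5299 3.7307 -1.3788]
‖b‖ = 5.7446, ‖x‖ = 8.5157
with δb = [0.0027 -0.0059 0.0036], A·Δx = δb → ‖Δx‖ = 0.0630
realised ‖Δx‖/‖x‖ = 0.0074
so the bound overstates the realised error by a factor of ≈ 19.2712 (computed from the unrounded values)

0.0074
0.1425


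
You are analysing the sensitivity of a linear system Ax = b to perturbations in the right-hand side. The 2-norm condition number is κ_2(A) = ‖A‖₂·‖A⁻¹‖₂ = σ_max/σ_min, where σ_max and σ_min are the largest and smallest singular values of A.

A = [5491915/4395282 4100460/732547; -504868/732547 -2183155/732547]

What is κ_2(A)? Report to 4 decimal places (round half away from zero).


M = AᵀA = [136114987801/66846034116 16800812210/1856834281; 16800812210/1856834281 74671065625/1856834281]. tr(M)=1680115021/39765636, det(M)=714025/39765636
λ_max, λ_min = (1680115021/39765636 ± √2822672909156850841/1581305806484496)/2 = 169/4, 4225/9941409
so κ_2 = √((169/4) / (4225/9941409)) = 315.3000

315.3000


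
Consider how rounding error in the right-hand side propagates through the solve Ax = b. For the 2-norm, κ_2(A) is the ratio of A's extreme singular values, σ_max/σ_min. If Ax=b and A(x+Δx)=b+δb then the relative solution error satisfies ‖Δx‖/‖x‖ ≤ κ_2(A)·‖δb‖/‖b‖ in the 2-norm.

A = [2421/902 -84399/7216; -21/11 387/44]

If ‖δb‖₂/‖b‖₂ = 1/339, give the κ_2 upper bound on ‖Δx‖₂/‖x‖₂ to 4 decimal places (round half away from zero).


0.5192

M = AᵀA = [8826525/813604 -313621875/6508832; -313621875/6508832 11151378225/52070656]. tr(M)=6969825/30976, det(M)=50625/30976
solving λ² − 6969825/30976·λ + 50625/30976 = 0 gives λ = 225, 225/30976
κ = σ_max/σ_min = 15/(15/176) = 176.0000
worst-case relative error ≤ 176.0000 × 1/339 = 0.5192


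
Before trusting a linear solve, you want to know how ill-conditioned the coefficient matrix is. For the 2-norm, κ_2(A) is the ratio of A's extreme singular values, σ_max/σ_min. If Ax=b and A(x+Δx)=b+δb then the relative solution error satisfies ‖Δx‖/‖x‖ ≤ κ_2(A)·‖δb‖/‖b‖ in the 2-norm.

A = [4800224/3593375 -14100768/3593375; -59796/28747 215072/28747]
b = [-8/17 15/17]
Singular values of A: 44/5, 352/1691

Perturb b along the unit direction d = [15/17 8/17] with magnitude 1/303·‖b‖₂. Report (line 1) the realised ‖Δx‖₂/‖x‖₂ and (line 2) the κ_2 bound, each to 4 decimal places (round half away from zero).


σ_max = 44/5, σ_min = 352/1691
κ = σ_max/σ_min = (44/5)/(352/1691) = 42.2750
κ_2(A)·‖δb‖/‖b‖ = 0.1395
solve Ax = b  →  x = [-0.0318 0.1091]
‖b‖ = 1.0000, ‖x‖ = 0.1136
re-solving with b+δb shifts x by Δx of norm 0.0159
realised ‖Δx‖/‖x‖ = 0.1395
tightness: 0.1395 against a bound of 0.1395; the bound is attained (ratio 1)

0.1395
0.1395


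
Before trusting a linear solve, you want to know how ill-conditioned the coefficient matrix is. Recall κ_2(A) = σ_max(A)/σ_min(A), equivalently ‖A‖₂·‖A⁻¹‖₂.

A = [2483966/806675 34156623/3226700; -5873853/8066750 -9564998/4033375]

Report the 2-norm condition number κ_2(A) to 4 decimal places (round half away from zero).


314.8000

AᵀA = [387573383689/38710562500 664326008199/19355281250; 664326008199/19355281250 18221712883369/154842250000]; tr = 31635210269/247747600, det = 163047361/990990400
eigenvalues of AᵀA: λ = (tr ± √(tr²−4·det))/2 = 12769/100, 12769/9909904
so κ_2 = √((12769/100) / (12769/9909904)) = 314.8000


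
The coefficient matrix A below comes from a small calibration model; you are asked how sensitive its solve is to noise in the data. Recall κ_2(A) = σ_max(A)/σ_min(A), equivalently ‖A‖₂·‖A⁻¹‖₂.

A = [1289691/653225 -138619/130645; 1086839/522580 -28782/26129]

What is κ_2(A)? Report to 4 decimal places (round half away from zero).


331.2500

AᵀA = [66757813681/8118010000 -890093763/202950250; -890093763/202950250 47473621/20295025]; tr = 296703329/28090000, det = 28561/28090000
solving λ² − 296703329/28090000·λ + 28561/28090000 = 0 gives λ = 169/16, 169/1755625
κ = σ_max/σ_min = (13/4)/(13/1325) = 331.2500


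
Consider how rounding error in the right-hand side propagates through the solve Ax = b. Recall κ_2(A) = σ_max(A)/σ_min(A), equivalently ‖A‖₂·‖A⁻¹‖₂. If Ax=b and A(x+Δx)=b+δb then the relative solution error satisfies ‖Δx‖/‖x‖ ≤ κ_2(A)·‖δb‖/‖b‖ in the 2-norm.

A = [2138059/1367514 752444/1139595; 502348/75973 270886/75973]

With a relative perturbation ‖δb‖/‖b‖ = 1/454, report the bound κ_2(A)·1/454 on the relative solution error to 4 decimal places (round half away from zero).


M = AᵀA = [51358616617/1112489316 11406933538/463537215; 11406933538/463537215 10158535156/772562025]. tr(M)=5708209969/96236100, det(M)=35153041/24059025
eigenvalues of AᵀA: λ = (tr ± √(tr²−4·det))/2 = 5929/100, 23716/962361
κ_2(A) = √(λ_max/λ_min) = √((5929/100) / (23716/962361)) = 49.0500
worst-case relative error ≤ 49.0500 × 1/454 = 0.1080

0.1080


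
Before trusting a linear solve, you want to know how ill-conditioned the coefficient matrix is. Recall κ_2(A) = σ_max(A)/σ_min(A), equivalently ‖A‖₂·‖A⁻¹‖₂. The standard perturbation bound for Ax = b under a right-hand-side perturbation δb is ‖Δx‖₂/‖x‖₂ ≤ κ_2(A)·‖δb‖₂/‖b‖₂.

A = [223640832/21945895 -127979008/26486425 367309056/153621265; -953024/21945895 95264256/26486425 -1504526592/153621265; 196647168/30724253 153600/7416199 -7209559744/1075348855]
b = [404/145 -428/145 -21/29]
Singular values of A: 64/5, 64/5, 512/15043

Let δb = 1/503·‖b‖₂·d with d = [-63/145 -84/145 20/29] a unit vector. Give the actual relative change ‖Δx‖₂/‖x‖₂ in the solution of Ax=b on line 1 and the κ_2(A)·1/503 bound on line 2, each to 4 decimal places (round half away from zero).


0.7477
0.7477

σ_max = 64/5, σ_min = 512/15043
κ = σ_max/σ_min = (64/5)/(512/15043) = 376.0750
κ_2(A)·‖δb‖/‖b‖ = 0.7477
solve Ax = b  →  x = [0.1458 -0.1471 0.2467]
2-norm of b is 4.1231; of x, 0.3221
re-solving with b+δb shifts x by Δx of norm 0.2408
dividing the unrounded norms, ‖Δx‖/‖x‖ = 0.7477
tightness: 0.7477 against a bound of 0.7477; the bound is attained (ratio 1)


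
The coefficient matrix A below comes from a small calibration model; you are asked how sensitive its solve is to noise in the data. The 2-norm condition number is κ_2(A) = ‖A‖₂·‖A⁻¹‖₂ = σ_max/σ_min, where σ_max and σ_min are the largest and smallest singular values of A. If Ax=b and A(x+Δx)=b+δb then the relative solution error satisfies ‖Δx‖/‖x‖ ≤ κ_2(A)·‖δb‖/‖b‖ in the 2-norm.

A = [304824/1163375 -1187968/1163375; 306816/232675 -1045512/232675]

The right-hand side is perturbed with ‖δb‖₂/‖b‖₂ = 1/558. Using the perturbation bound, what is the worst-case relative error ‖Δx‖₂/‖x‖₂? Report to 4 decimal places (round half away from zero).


AᵀA = [1455276096/805140625 -4986089472/805140625; -4986089472/805140625 17096163904/805140625]; tr = 29682304/1288225, det = 36864/1288225
char-poly roots: 576/25 and 64/51529
κ_2(A) = √(λ_max/λ_min) = √((576/25) / (64/51529)) = 136.2000
bound on ‖Δx‖/‖x‖: κ·ε = 136.2000·1/558 = 0.2441

0.2441


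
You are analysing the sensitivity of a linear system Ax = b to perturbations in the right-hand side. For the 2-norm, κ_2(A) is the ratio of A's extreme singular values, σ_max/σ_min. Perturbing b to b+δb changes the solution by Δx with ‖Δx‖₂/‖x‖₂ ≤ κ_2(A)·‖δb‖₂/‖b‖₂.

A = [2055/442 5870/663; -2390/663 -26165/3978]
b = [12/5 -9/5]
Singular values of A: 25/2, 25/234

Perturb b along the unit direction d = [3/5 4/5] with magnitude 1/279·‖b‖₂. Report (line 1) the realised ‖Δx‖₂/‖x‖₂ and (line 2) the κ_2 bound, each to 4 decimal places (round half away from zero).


from the listed singular values, σ₁ = 25/2, σ_n = 25/234
κ_2(A) = (25/2) / (25/234) = 117.0000
perturbation bound = 117.0000·1/279 = 0.4194
solve Ax = b  →  x = [0.1129 0.2118]
2-norm of b is 3.0000; of x, 0.2400
Δx = A⁻¹·δb where δb = 1/279·3.0000·d; ‖Δx‖ = 0.1006
relative error = 0.4194
tightness: 0.4194 against a bound of 0.4194; the bound is attained (ratio 1)

0.4194
0.4194


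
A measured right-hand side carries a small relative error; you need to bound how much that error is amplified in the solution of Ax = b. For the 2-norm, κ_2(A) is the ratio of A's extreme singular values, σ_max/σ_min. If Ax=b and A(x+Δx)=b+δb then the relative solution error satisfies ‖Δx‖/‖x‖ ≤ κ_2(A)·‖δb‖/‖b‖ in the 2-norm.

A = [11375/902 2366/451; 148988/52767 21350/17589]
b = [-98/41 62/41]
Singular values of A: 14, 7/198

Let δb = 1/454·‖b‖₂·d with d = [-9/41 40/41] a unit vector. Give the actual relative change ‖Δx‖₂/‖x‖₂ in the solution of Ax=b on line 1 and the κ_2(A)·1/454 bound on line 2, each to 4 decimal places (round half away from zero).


largest singular value 14, smallest 7/198
κ = σ_max/σ_min = 14/(7/198) = 396.0000
worst-case relative error ≤ 396.0000 × 1/454 = 0.8722
solve Ax = b  →  x = [-21.8901 52.1648]
‖b‖₂ = 2.8284 and ‖x‖₂ = 56.5716
with δb = [-0.0014 0.0061], A·Δx = δb → ‖Δx‖ = 0.1762
relative error = 0.0031
tightness: 0.0031 against a bound of 0.8722 (unrounded ratio ≈ 0.0036)

0.0031
0.8722


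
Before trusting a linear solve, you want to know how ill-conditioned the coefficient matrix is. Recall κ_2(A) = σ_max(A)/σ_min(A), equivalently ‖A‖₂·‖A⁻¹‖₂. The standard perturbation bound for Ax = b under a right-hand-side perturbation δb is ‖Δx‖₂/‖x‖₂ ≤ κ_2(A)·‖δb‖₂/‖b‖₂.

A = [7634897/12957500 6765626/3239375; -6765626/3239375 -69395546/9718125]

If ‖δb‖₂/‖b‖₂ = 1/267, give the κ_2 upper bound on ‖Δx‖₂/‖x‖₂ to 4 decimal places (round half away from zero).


form AᵀA = [1265073239921/268634890000 1626385451327/100738083750; 1626385451327/100738083750 8364328097896/151107125625] with trace 232343853961/3868342416 and determinant 23088025/967085604
solving λ² − 232343853961/3868342416·λ + 23088025/967085604 = 0 gives λ = 961/16, 96100/241771401
κ_2(A) = √(λ_max/λ_min) = √((961/16) / (96100/241771401)) = 388.7250
perturbation bound = 388.7250·1/267 = 1.4559

1.4559


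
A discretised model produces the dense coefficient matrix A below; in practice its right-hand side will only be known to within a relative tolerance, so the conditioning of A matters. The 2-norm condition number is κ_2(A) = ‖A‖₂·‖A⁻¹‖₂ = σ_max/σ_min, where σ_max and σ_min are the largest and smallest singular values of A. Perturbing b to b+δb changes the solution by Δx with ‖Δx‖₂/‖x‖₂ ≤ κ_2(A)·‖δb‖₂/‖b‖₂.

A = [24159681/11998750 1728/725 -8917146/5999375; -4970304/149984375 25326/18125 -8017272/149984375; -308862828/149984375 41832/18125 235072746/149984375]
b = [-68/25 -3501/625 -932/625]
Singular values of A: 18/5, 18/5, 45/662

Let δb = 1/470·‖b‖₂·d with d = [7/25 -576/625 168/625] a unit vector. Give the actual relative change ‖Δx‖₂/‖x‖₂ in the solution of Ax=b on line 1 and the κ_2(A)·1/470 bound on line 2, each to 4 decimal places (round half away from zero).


0.0034
0.1127

from the listed singular values, σ₁ = 18/5, σ_n = 45/662
κ = σ_max/σ_min = (18/5)/(45/662) = 52.9600
κ_2(A)·‖δb‖/‖b‖ = 0.1127
solve Ax = b  →  x = [35.1228 -1.3697 47.2135]
2-norm of b is 6.4031; of x, 58.8608
re-solving with b+δb shifts x by Δx of norm 0.2004
realised ‖Δx‖/‖x‖ = 0.0034
tightness: 0.0034 against a bound of 0.1127 (unrounded ratio ≈ 0.0302)


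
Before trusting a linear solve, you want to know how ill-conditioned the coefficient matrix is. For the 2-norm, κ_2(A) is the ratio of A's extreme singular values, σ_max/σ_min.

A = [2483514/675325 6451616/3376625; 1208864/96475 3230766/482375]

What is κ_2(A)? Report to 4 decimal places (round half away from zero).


317.8000

AᵀA = [124438557028/729702169 331831931904/3648510845; 331831931904/3648510845 884924715844/18242554225]; tr = 13826604296/63123025, det = 29986576/63123025
eigenvalues of AᵀA: λ = (tr ± √(tr²−4·det))/2 = 5476/25, 5476/2524921
κ_2(A) = √(λ_max/λ_min) = √((5476/25) / (5476/2524921)) = 317.8000


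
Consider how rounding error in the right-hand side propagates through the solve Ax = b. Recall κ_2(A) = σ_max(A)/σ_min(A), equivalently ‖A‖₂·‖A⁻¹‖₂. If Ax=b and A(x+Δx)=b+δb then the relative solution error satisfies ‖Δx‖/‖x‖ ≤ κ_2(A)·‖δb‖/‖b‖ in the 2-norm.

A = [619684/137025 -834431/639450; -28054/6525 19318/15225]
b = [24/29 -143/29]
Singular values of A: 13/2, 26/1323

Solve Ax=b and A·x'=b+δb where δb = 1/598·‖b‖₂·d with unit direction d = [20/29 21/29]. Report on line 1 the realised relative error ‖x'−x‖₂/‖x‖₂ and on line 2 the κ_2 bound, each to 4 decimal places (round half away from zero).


largest singular value 13/2, smallest 26/1323
κ_2(A) = (13/2) / (26/1323) = 330.7500
worst-case relative error ≤ 330.7500 × 1/598 = 0.5531
solve Ax = b  →  x = [-42.1523 -146.7200]
‖b‖ = 5.0000, ‖x‖ = 152.6551
re-solving with b+δb shifts x by Δx of norm 0.4255
dividing the unrounded norms, ‖Δx‖/‖x‖ = 0.0028
tightness: 0.0028 against a bound of 0.5531 (unrounded ratio ≈ 0.0050)

0.0028
0.5531


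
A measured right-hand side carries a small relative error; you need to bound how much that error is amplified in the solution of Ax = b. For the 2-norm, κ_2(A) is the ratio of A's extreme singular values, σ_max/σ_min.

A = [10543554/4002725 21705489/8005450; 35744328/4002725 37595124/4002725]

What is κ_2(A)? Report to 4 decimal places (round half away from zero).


form AᵀA = [2222117624196/25634891881 2333182305825/25634891881; 2333182305825/25634891881 9799522635249/102539567524] with trace 22221157113/121925764 and determinant 8503056/30481441
λ_max, λ_min = (22221157113/121925764 ± √493763235575044338225/14865891926983696)/2 = 729/4, 46656/30481441
κ = σ_max/σ_min = (27/2)/(216/5521) = 345.0625

345.0625


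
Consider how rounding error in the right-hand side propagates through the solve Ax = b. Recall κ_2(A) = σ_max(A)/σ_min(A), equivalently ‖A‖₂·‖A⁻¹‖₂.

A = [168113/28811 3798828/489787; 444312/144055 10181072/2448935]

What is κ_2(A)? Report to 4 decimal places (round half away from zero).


360.1375

AᵀA = [903962672569/20751843025 1205257750092/20751843025; 1205257750092/20751843025 1607029693456/20751843025]; tr = 100439694641/830073721, det = 93702400/830073721
solving λ² − 100439694641/830073721·λ + 93702400/830073721 = 0 gives λ = 121, 774400/830073721
κ_2(A) = √(λ_max/λ_min) = √(121 / (774400/830073721)) = 360.1375


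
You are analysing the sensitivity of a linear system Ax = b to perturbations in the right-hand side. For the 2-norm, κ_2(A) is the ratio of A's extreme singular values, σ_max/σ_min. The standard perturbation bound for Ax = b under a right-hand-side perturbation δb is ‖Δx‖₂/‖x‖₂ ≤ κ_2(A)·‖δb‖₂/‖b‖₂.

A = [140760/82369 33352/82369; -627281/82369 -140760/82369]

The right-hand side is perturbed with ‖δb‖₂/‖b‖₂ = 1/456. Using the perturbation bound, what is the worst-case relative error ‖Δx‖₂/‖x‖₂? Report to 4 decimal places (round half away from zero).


M = AᵀA = [245862481/4036081 55318680/4036081; 55318680/4036081 12448384/4036081]. tr(M)=153665/2401, det(M)=64/2401
λ_max, λ_min = (153665/2401 ± √23612317569/5764801)/2 = 64, 1/2401
κ_2(A) = √(λ_max/λ_min) = √(64 / (1/2401)) = 392.0000
bound on ‖Δx‖/‖x‖: κ·ε = 392.0000·1/456 = 0.8596

0.8596


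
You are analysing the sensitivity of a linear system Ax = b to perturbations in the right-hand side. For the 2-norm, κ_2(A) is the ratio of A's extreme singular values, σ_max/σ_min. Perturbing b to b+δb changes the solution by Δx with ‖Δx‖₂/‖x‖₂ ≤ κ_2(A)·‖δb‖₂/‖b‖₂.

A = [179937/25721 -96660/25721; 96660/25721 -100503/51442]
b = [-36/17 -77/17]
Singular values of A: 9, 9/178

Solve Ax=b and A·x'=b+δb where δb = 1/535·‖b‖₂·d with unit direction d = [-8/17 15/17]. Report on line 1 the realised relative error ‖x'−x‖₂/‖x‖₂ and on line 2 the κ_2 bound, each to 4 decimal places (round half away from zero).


σ_max = 9, σ_min = 9/178
κ_2(A) = 9 / (9/178) = 178.0000
perturbation bound = 178.0000·1/535 = 0.3327
solve Ax = b  →  x = [-28.3137 -52.1438]
‖b‖₂ = 5.0000 and ‖x‖₂ = 59.3350
δb = ε·‖b‖·d = [-0.0044 0.0082]; solving A·Δx = δb gives ‖Δx‖ = 0.1848
realised ‖Δx‖/‖x‖ = 0.0031
realised/bound (from unrounded values) ≈ 0.0094

0.0031
0.3327


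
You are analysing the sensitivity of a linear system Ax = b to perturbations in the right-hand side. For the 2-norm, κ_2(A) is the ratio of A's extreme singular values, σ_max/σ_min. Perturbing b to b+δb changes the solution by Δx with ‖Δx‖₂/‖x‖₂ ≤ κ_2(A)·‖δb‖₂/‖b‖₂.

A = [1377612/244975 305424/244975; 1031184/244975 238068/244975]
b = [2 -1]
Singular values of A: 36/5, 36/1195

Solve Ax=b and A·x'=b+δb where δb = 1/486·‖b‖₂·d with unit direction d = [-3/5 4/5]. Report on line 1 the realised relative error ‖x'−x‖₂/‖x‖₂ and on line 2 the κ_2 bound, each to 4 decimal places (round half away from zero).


from the listed singular values, σ₁ = 36/5, σ_n = 36/1195
κ = σ_max/σ_min = (36/5)/(36/1195) = 239.0000
bound on ‖Δx‖/‖x‖: κ·ε = 239.0000·1/486 = 0.4918
solve Ax = b  →  x = [14.7087 -64.7392]
2-norm of b is 2.2361; of x, 66.3890
Δx = A⁻¹·δb where δb = 1/486·2.2361·d; ‖Δx‖ = 0.1527
relative error = 0.0023
tightness: 0.0023 against a bound of 0.4918 (unrounded ratio ≈ 0.0047)

0.0023
0.4918


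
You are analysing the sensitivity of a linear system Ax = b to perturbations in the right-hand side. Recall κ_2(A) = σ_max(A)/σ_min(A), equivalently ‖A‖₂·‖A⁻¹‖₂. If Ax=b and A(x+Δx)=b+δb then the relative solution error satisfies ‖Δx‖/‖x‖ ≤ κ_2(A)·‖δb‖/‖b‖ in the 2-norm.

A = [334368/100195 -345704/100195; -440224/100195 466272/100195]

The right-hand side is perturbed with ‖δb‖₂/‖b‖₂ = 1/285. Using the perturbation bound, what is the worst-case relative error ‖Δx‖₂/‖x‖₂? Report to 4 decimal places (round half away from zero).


0.6061

M = AᵀA = [12223965184/401561521 -12834259200/401561521; -12834259200/401561521 13476833344/401561521]. tr(M)=30559808/477481, det(M)=65536/477481
solving λ² − 30559808/477481·λ + 65536/477481 = 0 gives λ = 64, 1024/477481
κ_2(A) = √(λ_max/λ_min) = √(64 / (1024/477481)) = 172.7500
κ_2(A)·‖δb‖/‖b‖ = 0.6061


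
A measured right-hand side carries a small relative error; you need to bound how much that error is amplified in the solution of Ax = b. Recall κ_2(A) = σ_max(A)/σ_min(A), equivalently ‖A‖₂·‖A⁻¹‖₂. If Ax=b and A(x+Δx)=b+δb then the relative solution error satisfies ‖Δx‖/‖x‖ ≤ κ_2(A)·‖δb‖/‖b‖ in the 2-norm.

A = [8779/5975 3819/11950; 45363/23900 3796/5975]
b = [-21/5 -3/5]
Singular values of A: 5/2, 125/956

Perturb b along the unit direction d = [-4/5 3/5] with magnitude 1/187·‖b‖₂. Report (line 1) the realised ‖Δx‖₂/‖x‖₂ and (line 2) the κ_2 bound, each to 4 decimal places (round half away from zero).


largest singular value 5/2, smallest 125/956
condition number: (5/2) ÷ (125/956) = 19.1200
κ_2(A)·‖δb‖/‖b‖ = 0.1022
solve Ax = b  →  x = [-7.5763 21.6902]
‖b‖₂ = 4.2426 and ‖x‖₂ = 22.9754
Δx = A⁻¹·δb where δb = 1/187·4.2426·d; ‖Δx‖ = 0.1735
relative error = 0.0076
realised/bound (from unrounded values) ≈ 0.0739

0.0076
0.1022


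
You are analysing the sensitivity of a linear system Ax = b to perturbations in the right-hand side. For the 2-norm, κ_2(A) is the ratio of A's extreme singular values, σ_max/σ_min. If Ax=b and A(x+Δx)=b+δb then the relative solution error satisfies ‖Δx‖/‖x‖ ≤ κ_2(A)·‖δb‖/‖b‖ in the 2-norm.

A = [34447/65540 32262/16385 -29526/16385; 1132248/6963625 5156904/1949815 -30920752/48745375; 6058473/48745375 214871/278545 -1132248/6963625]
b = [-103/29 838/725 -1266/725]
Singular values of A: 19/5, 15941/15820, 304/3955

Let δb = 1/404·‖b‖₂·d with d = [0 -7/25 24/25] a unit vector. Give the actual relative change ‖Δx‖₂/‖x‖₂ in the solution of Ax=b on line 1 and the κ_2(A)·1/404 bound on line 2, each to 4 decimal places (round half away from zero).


largest singular value 19/5, smallest 304/3955
condition number: (19/5) ÷ (304/3955) = 49.4375
worst-case relative error ≤ 49.4375 × 1/404 = 0.1224
solve Ax = b  →  x = [-25.7838 0.9367 -4.5259]
2-norm of b is 4.1231; of x, 26.1948
re-solving with b+δb shifts x by Δx of norm 0.1328
realised ‖Δx‖/‖x‖ = 0.0051
realised/bound (from unrounded values) ≈ 0.0414

0.0051
0.1224


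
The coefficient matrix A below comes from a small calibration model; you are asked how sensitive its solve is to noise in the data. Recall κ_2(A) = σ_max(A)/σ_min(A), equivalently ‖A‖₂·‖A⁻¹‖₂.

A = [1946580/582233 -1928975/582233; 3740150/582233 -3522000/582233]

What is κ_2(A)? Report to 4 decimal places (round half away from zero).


AᵀA = [61515210100/1172994001 -58573399500/1172994001; -58573399500/1172994001 55797330625/1172994001]; tr = 139491725/1394761, det = 1562500/1394761
eigenvalues of AᵀA: λ = (tr ± √(tr²−4·det))/2 = 100, 15625/1394761
so κ_2 = √(100 / (15625/1394761)) = 94.4800

94.4800


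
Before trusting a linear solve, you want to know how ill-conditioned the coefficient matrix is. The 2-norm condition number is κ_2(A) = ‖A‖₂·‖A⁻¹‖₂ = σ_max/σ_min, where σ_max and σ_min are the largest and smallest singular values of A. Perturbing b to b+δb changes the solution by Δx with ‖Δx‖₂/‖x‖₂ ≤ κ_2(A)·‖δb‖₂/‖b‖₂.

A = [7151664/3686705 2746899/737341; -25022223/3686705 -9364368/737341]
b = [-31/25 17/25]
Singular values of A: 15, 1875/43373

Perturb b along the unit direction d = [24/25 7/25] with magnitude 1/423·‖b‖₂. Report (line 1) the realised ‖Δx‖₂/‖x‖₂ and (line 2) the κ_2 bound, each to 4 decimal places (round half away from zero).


from the listed singular values, σ₁ = 15, σ_n = 1875/43373
condition number: 15 ÷ (1875/43373) = 346.9840
worst-case relative error ≤ 346.9840 × 1/423 = 0.8203
solve Ax = b  →  x = [20.3795 -10.9446]
2-norm of b is 1.4142; of x, 23.1324
re-solving with b+δb shifts x by Δx of norm 0.0773
relative error = 0.0033
so the bound overstates the realised error by a factor of ≈ 245.3558 (computed from the unrounded values)

0.0033
0.8203


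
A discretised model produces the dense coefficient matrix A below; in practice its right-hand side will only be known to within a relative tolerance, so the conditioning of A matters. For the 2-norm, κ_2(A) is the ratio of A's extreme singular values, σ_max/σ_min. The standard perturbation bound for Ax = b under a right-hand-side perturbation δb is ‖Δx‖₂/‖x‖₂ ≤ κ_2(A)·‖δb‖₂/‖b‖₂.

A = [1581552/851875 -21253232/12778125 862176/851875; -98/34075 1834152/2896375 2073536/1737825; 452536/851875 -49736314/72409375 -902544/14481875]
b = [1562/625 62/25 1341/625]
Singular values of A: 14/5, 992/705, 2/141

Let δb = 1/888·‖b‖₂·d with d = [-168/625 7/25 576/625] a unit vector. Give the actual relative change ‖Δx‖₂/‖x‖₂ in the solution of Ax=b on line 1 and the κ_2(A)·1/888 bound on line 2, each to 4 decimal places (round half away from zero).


0.0023
0.2223

largest singular value 14/5, smallest 2/141
κ_2(A) = (14/5) / (2/141) = 197.4000
κ_2(A)·‖δb‖/‖b‖ = 0.2223
solve Ax = b  →  x = [-101.3645 -85.8169 47.3799]
2-norm of b is 4.1231; of x, 141.0112
Δx = A⁻¹·δb where δb = 1/888·4.1231·d; ‖Δx‖ = 0.3273
relative error = 0.0023
tightness: 0.0023 against a bound of 0.2223 (unrounded ratio ≈ 0.0104)


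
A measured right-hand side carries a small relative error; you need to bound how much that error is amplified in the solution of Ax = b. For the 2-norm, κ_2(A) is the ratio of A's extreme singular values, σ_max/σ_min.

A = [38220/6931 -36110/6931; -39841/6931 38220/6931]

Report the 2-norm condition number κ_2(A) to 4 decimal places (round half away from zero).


262.9000

form AᵀA = [105105989/1656509 -100098180/1656509; -100098180/1656509 95334500/1656509] with trace 6911741/57121 and determinant 12100/57121
eigenvalues of AᵀA: λ = (tr ± √(tr²−4·det))/2 = 121, 100/57121
κ_2(A) = √(λ_max/λ_min) = √(121 / (100/57121)) = 262.9000


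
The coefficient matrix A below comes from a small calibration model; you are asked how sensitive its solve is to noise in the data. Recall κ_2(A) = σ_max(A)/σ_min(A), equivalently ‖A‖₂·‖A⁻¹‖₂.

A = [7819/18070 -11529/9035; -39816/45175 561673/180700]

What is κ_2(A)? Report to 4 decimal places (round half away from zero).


AᵀA = [46566121/48302500 -79499511/24151250; -79499511/24151250 2181323641/193210000]; tr = 3788141/309136, det = 60025/1236544
eigenvalues of AᵀA: λ = (tr ± √(tr²−4·det))/2 = 49/4, 1225/309136
κ = σ_max/σ_min = (7/2)/(35/556) = 55.6000

55.6000


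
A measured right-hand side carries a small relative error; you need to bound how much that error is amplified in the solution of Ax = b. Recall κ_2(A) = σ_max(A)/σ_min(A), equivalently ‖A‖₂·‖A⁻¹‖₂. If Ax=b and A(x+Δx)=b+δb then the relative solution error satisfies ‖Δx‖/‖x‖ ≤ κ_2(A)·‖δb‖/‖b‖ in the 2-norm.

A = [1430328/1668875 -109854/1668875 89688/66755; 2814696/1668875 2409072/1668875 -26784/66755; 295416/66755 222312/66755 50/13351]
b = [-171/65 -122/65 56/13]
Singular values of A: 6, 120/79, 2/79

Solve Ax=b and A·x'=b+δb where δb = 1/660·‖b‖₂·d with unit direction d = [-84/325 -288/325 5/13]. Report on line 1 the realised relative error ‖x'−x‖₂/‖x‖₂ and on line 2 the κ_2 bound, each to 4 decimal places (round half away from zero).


0.0020
0.3591

from the listed singular values, σ₁ = 6, σ_n = 2/79
κ_2(A) = 6 / (2/79) = 237.0000
perturbation bound = 237.0000·1/660 = 0.3591
solve Ax = b  →  x = [-87.4115 117.3821 59.5538]
‖b‖ = 5.3852, ‖x‖ = 158.0063
Δx = A⁻¹·δb where δb = 1/660·5.3852·d; ‖Δx‖ = 0.3223
dividing the unrounded norms, ‖Δx‖/‖x‖ = 0.0020
realised/bound (from unrounded values) ≈ 0.0057


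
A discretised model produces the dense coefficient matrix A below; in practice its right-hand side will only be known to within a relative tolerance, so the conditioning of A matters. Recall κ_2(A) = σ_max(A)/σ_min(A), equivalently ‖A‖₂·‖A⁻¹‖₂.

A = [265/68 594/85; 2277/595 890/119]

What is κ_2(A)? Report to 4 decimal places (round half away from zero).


M = AᵀA = [168981289/5664400 1581921/28322; 1581921/28322 37091464/354025]. tr(M)=2638217/19600, det(M)=707281/122500
solving λ² − 2638217/19600·λ + 707281/122500 = 0 gives λ = 3364/25, 841/19600
σ_max=√(3364/25)=(58/5), σ_min=√(841/19600)=(29/140) → κ = 56.0000

56.0000


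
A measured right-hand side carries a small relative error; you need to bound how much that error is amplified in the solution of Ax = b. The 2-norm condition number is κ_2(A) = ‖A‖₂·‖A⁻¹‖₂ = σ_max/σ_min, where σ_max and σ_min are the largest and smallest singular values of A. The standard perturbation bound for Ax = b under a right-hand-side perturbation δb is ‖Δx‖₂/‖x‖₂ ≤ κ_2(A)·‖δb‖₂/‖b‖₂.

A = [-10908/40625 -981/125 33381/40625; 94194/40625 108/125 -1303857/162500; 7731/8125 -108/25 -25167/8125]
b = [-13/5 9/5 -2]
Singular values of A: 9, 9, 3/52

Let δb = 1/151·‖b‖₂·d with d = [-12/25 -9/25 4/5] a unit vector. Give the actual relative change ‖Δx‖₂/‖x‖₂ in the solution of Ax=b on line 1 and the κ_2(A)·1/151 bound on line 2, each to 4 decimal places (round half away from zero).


σ_max = 9, σ_min = 3/52
κ = σ_max/σ_min = 9/(3/52) = 156.0000
worst-case relative error ≤ 156.0000 × 1/151 = 1.0331
solve Ax = b  →  x = [-16.6027 0.3778 -4.9813]
‖b‖₂ = 3.7417 and ‖x‖₂ = 17.3380
with δb = [-0.0119 -0.0089 0.0198], A·Δx = δb → ‖Δx‖ = 0.4295
realised ‖Δx‖/‖x‖ = 0.0248
so the bound overstates the realised error by a factor of ≈ 41.7039 (computed from the unrounded values)

0.0248
1.0331


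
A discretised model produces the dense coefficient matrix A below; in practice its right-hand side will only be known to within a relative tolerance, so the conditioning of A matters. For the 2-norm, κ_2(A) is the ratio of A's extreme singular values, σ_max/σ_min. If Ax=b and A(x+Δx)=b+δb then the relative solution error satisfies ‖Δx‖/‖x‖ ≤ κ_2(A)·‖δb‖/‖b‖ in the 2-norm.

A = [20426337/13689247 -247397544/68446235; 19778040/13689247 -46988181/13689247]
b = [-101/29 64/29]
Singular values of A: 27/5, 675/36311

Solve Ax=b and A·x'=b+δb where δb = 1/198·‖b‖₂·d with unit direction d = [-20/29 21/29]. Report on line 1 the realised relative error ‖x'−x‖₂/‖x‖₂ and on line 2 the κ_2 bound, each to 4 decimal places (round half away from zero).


σ_max = 27/5, σ_min = 675/36311
κ_2(A) = (27/5) / (675/36311) = 290.4880
bound on ‖Δx‖/‖x‖: κ·ε = 290.4880·1/198 = 1.4671
solve Ax = b  →  x = [198.5530 82.9311]
2-norm of b is 4.1231; of x, 215.1764
Δx = A⁻¹·δb where δb = 1/198·4.1231·d; ‖Δx‖ = 1.1202
dividing the unrounded norms, ‖Δx‖/‖x‖ = 0.0052
so the bound overstates the realised error by a factor of ≈ 281.8149 (computed from the unrounded values)

0.0052
1.4671


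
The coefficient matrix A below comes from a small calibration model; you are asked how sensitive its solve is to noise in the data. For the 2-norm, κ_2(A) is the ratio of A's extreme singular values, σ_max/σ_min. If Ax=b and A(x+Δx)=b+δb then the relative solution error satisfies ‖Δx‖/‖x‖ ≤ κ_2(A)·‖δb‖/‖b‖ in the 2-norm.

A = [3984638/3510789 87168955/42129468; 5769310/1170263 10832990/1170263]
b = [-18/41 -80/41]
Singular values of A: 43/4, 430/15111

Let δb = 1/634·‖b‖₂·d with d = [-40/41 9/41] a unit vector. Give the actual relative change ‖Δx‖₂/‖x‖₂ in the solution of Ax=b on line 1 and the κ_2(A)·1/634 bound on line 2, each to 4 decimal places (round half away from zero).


0.5959
0.5959

σ_max = 43/4, σ_min = 430/15111
κ_2(A) = (43/4) / (430/15111) = 377.7750
perturbation bound = 377.7750·1/634 = 0.5959
solve Ax = b  →  x = [-0.0876 -0.1642]
‖b‖₂ = 2.0000 and ‖x‖₂ = 0.1860
Δx = A⁻¹·δb where δb = 1/634·2.0000·d; ‖Δx‖ = 0.1109
relative error = 0.5959
so the bound is sharp here: realised error equals the bound


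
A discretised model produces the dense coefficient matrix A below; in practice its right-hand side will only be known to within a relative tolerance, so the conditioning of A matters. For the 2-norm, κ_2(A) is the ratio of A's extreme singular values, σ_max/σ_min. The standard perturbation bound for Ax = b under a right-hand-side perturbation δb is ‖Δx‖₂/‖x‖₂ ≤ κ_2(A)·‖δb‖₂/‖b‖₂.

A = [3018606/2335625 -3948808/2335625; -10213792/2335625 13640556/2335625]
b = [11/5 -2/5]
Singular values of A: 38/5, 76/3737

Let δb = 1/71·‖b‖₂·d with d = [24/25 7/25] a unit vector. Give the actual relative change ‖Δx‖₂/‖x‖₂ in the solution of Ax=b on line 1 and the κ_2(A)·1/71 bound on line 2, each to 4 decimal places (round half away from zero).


0.0157
5.2634

σ_max = 38/5, σ_min = 76/3737
κ_2(A) = (38/5) / (76/3737) = 373.7000
κ_2(A)·‖δb‖/‖b‖ = 5.2634
solve Ax = b  →  x = [78.7526 58.9000]
‖b‖₂ = 2.2361 and ‖x‖₂ = 98.3422
Δx = A⁻¹·δb where δb = 1/71·2.2361·d; ‖Δx‖ = 1.5486
realised ‖Δx‖/‖x‖ = 0.0157
so the bound overstates the realised error by a factor of ≈ 334.2477 (computed from the unrounded values)


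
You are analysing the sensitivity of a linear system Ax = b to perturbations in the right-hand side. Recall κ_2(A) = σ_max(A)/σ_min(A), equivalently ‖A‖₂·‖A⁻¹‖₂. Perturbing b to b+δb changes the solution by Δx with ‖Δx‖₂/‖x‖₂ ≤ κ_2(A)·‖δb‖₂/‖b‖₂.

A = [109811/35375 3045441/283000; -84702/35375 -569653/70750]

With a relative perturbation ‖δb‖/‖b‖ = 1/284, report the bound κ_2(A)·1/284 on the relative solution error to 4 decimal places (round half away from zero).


0.8928

form AᵀA = [769315381/50055625 21097036611/400445000; 21097036611/400445000 578671341241/3203560000] with trace 1004652041/5125696 and determinant 765625/1281424
solving λ² − 1004652041/5125696·λ + 765625/1281424 = 0 gives λ = 196, 15625/5125696
σ_max=√196=14, σ_min=√(15625/5125696)=(125/2264) → κ = 253.5680
κ_2(A)·‖δb‖/‖b‖ = 0.8928


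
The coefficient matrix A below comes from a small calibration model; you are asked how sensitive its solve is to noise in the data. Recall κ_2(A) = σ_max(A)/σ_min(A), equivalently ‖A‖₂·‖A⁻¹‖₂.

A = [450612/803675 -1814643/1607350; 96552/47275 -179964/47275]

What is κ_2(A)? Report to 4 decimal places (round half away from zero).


118.1875

form AᵀA = [4635508176/1033429609 -8688768750/1033429609; -8688768750/1033429609 65171758329/4133718436] with trace 289667097/14303524 and determinant 104976/3575881
char-poly roots: 81/4 and 5184/3575881
so κ_2 = √((81/4) / (5184/3575881)) = 118.1875


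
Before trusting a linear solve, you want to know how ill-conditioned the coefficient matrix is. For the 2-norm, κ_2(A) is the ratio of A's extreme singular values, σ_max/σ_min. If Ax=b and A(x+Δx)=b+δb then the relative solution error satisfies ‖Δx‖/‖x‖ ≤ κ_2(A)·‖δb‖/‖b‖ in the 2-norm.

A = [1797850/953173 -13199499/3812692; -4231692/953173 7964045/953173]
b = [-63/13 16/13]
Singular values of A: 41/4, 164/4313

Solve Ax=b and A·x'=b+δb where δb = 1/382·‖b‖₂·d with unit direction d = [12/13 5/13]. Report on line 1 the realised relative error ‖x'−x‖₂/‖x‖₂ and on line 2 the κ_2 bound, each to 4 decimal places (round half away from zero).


0.0033
0.7057

from the listed singular values, σ₁ = 41/4, σ_n = 164/4313
κ = σ_max/σ_min = (41/4)/(164/4313) = 269.5625
worst-case relative error ≤ 269.5625 × 1/382 = 0.7057
solve Ax = b  →  x = [-92.9570 -49.2453]
‖b‖₂ = 5.0000 and ‖x‖₂ = 105.1955
δb = ε·‖b‖·d = [0.0121 0.0050]; solving A·Δx = δb gives ‖Δx‖ = 0.3442
realised ‖Δx‖/‖x‖ = 0.0033
so the bound overstates the realised error by a factor of ≈ 215.6508 (computed from the unrounded values)
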